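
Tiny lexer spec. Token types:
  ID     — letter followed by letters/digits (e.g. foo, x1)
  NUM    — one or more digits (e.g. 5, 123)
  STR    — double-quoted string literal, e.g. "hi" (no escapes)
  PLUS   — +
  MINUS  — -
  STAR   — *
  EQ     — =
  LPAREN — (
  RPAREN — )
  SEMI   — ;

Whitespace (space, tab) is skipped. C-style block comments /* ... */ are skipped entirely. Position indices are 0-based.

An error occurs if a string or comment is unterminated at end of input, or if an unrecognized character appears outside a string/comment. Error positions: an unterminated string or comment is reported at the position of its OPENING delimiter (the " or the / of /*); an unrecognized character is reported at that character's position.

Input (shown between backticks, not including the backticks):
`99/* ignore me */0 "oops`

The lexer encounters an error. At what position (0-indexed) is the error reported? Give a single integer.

pos=0: emit NUM '99' (now at pos=2)
pos=2: enter COMMENT mode (saw '/*')
exit COMMENT mode (now at pos=17)
pos=17: emit NUM '0' (now at pos=18)
pos=19: enter STRING mode
pos=19: ERROR — unterminated string

Answer: 19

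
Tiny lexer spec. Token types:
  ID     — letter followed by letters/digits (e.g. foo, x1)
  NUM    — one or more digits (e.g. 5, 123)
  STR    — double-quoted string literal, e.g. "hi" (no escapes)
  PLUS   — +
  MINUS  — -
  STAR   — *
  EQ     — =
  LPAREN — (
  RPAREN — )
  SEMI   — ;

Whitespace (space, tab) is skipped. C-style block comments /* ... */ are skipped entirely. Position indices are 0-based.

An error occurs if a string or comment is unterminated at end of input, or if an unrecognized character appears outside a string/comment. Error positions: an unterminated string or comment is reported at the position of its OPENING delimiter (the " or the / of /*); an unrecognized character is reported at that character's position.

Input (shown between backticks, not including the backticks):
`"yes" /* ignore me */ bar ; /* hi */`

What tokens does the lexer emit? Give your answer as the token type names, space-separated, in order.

Answer: STR ID SEMI

Derivation:
pos=0: enter STRING mode
pos=0: emit STR "yes" (now at pos=5)
pos=6: enter COMMENT mode (saw '/*')
exit COMMENT mode (now at pos=21)
pos=22: emit ID 'bar' (now at pos=25)
pos=26: emit SEMI ';'
pos=28: enter COMMENT mode (saw '/*')
exit COMMENT mode (now at pos=36)
DONE. 3 tokens: [STR, ID, SEMI]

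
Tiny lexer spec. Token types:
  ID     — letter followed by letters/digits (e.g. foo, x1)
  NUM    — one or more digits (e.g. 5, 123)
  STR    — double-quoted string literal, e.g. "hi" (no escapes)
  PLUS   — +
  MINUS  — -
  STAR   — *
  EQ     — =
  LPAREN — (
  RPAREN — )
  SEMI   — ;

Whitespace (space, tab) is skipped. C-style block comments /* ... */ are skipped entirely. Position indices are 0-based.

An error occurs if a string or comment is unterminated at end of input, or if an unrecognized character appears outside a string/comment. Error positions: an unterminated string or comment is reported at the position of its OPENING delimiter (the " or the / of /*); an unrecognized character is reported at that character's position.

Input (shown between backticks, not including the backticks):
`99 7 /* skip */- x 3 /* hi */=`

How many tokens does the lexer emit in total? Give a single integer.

pos=0: emit NUM '99' (now at pos=2)
pos=3: emit NUM '7' (now at pos=4)
pos=5: enter COMMENT mode (saw '/*')
exit COMMENT mode (now at pos=15)
pos=15: emit MINUS '-'
pos=17: emit ID 'x' (now at pos=18)
pos=19: emit NUM '3' (now at pos=20)
pos=21: enter COMMENT mode (saw '/*')
exit COMMENT mode (now at pos=29)
pos=29: emit EQ '='
DONE. 6 tokens: [NUM, NUM, MINUS, ID, NUM, EQ]

Answer: 6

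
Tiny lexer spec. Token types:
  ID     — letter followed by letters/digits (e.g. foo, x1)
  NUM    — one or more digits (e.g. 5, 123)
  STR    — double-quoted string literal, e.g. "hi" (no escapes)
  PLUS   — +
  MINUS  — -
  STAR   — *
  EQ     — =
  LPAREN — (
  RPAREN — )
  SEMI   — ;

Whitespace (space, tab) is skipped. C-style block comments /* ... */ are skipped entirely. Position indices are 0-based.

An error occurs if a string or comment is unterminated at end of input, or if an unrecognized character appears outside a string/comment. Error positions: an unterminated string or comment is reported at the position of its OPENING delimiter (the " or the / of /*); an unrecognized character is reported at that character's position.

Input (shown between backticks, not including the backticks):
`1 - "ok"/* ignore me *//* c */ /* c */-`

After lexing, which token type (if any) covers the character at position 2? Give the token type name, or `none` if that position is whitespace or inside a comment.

pos=0: emit NUM '1' (now at pos=1)
pos=2: emit MINUS '-'
pos=4: enter STRING mode
pos=4: emit STR "ok" (now at pos=8)
pos=8: enter COMMENT mode (saw '/*')
exit COMMENT mode (now at pos=23)
pos=23: enter COMMENT mode (saw '/*')
exit COMMENT mode (now at pos=30)
pos=31: enter COMMENT mode (saw '/*')
exit COMMENT mode (now at pos=38)
pos=38: emit MINUS '-'
DONE. 4 tokens: [NUM, MINUS, STR, MINUS]
Position 2: char is '-' -> MINUS

Answer: MINUS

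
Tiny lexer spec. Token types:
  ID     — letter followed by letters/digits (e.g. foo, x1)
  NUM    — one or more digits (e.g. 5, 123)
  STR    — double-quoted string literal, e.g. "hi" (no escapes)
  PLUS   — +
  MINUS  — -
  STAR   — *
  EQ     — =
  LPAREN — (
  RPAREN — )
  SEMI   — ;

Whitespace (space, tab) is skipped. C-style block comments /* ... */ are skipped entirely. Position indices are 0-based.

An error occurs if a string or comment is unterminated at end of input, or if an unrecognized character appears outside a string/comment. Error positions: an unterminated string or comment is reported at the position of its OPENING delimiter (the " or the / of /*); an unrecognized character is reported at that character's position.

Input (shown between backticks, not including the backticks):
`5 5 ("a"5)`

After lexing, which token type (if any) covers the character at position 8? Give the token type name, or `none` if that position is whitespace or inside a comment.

Answer: NUM

Derivation:
pos=0: emit NUM '5' (now at pos=1)
pos=2: emit NUM '5' (now at pos=3)
pos=4: emit LPAREN '('
pos=5: enter STRING mode
pos=5: emit STR "a" (now at pos=8)
pos=8: emit NUM '5' (now at pos=9)
pos=9: emit RPAREN ')'
DONE. 6 tokens: [NUM, NUM, LPAREN, STR, NUM, RPAREN]
Position 8: char is '5' -> NUM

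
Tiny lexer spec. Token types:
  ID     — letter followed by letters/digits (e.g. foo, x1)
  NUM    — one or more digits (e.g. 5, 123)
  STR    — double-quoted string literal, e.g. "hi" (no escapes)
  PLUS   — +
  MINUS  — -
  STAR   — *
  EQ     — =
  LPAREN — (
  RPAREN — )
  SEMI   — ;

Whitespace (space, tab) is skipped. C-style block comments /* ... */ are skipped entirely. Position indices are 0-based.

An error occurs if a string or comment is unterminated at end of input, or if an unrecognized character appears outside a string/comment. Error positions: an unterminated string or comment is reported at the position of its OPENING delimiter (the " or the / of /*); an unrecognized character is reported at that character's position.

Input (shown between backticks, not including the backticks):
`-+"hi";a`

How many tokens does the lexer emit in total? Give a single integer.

pos=0: emit MINUS '-'
pos=1: emit PLUS '+'
pos=2: enter STRING mode
pos=2: emit STR "hi" (now at pos=6)
pos=6: emit SEMI ';'
pos=7: emit ID 'a' (now at pos=8)
DONE. 5 tokens: [MINUS, PLUS, STR, SEMI, ID]

Answer: 5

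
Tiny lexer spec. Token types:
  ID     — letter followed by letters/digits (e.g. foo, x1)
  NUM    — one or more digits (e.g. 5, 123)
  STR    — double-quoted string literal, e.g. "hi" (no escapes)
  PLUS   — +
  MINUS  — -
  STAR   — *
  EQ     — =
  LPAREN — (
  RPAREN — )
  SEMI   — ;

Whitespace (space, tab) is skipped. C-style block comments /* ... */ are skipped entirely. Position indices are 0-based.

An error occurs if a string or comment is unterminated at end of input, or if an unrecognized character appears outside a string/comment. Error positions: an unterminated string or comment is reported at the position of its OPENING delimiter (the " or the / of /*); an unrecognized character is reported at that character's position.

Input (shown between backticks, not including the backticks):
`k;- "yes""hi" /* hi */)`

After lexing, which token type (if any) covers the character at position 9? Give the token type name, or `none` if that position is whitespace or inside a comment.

pos=0: emit ID 'k' (now at pos=1)
pos=1: emit SEMI ';'
pos=2: emit MINUS '-'
pos=4: enter STRING mode
pos=4: emit STR "yes" (now at pos=9)
pos=9: enter STRING mode
pos=9: emit STR "hi" (now at pos=13)
pos=14: enter COMMENT mode (saw '/*')
exit COMMENT mode (now at pos=22)
pos=22: emit RPAREN ')'
DONE. 6 tokens: [ID, SEMI, MINUS, STR, STR, RPAREN]
Position 9: char is '"' -> STR

Answer: STR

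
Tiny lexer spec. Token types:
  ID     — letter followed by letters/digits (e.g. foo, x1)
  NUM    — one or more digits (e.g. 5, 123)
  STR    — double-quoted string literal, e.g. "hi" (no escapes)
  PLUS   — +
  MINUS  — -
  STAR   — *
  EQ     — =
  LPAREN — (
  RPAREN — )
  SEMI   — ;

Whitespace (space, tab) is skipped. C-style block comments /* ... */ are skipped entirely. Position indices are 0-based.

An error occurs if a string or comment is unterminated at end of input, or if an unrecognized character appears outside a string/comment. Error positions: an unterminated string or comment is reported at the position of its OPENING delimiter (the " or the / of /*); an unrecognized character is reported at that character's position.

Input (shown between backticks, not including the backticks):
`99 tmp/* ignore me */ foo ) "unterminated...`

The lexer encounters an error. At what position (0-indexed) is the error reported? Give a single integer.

Answer: 28

Derivation:
pos=0: emit NUM '99' (now at pos=2)
pos=3: emit ID 'tmp' (now at pos=6)
pos=6: enter COMMENT mode (saw '/*')
exit COMMENT mode (now at pos=21)
pos=22: emit ID 'foo' (now at pos=25)
pos=26: emit RPAREN ')'
pos=28: enter STRING mode
pos=28: ERROR — unterminated string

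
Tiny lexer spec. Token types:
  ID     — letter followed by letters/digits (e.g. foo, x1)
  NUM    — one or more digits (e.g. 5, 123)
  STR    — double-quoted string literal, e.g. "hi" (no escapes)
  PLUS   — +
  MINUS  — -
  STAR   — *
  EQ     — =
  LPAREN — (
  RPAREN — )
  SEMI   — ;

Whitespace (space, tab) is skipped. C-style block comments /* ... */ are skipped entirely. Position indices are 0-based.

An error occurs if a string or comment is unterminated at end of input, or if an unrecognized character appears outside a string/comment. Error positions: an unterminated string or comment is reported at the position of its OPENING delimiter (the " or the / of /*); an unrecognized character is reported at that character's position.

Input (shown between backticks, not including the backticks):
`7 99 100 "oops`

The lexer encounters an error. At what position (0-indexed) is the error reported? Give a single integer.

Answer: 9

Derivation:
pos=0: emit NUM '7' (now at pos=1)
pos=2: emit NUM '99' (now at pos=4)
pos=5: emit NUM '100' (now at pos=8)
pos=9: enter STRING mode
pos=9: ERROR — unterminated string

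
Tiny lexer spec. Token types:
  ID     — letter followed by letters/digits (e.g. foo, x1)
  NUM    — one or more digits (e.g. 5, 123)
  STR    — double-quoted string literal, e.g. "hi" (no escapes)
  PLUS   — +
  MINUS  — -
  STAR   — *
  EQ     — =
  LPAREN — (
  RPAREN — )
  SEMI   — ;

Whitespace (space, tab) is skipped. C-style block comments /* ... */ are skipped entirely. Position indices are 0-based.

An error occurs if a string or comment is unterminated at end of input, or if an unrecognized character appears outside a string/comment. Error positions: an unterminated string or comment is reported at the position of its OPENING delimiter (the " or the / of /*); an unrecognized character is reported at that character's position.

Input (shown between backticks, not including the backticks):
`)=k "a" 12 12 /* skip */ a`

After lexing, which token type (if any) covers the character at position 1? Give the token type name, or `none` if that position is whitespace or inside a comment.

pos=0: emit RPAREN ')'
pos=1: emit EQ '='
pos=2: emit ID 'k' (now at pos=3)
pos=4: enter STRING mode
pos=4: emit STR "a" (now at pos=7)
pos=8: emit NUM '12' (now at pos=10)
pos=11: emit NUM '12' (now at pos=13)
pos=14: enter COMMENT mode (saw '/*')
exit COMMENT mode (now at pos=24)
pos=25: emit ID 'a' (now at pos=26)
DONE. 7 tokens: [RPAREN, EQ, ID, STR, NUM, NUM, ID]
Position 1: char is '=' -> EQ

Answer: EQ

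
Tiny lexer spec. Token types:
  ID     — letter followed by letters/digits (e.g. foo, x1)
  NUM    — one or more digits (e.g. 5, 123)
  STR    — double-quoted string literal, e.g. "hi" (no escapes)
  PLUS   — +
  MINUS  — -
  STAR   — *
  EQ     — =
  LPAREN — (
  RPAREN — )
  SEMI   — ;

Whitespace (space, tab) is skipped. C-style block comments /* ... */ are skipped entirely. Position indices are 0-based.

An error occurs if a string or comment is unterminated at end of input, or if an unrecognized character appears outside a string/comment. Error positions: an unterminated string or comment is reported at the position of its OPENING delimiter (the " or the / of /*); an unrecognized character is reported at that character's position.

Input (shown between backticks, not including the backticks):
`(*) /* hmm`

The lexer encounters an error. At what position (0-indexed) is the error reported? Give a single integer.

pos=0: emit LPAREN '('
pos=1: emit STAR '*'
pos=2: emit RPAREN ')'
pos=4: enter COMMENT mode (saw '/*')
pos=4: ERROR — unterminated comment (reached EOF)

Answer: 4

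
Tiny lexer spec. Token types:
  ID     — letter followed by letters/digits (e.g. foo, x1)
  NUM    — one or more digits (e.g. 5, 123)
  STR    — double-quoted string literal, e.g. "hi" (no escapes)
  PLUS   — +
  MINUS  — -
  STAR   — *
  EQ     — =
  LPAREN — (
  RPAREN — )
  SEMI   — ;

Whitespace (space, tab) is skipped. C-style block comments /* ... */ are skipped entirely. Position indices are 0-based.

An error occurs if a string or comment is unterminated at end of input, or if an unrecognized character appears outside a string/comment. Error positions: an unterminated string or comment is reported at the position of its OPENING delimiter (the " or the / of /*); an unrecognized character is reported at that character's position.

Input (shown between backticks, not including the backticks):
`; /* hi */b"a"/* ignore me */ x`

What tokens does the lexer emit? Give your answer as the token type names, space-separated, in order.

Answer: SEMI ID STR ID

Derivation:
pos=0: emit SEMI ';'
pos=2: enter COMMENT mode (saw '/*')
exit COMMENT mode (now at pos=10)
pos=10: emit ID 'b' (now at pos=11)
pos=11: enter STRING mode
pos=11: emit STR "a" (now at pos=14)
pos=14: enter COMMENT mode (saw '/*')
exit COMMENT mode (now at pos=29)
pos=30: emit ID 'x' (now at pos=31)
DONE. 4 tokens: [SEMI, ID, STR, ID]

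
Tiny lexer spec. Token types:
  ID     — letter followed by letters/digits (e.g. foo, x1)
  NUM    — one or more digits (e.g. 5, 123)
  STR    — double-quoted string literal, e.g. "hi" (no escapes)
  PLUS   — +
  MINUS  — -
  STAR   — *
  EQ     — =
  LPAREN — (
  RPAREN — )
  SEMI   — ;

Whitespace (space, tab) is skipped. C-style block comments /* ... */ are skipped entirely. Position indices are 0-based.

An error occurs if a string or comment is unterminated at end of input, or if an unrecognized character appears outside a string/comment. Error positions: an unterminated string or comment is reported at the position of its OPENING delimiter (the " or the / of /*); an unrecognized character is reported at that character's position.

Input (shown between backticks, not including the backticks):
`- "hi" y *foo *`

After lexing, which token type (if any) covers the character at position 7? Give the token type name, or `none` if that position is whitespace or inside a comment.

Answer: ID

Derivation:
pos=0: emit MINUS '-'
pos=2: enter STRING mode
pos=2: emit STR "hi" (now at pos=6)
pos=7: emit ID 'y' (now at pos=8)
pos=9: emit STAR '*'
pos=10: emit ID 'foo' (now at pos=13)
pos=14: emit STAR '*'
DONE. 6 tokens: [MINUS, STR, ID, STAR, ID, STAR]
Position 7: char is 'y' -> ID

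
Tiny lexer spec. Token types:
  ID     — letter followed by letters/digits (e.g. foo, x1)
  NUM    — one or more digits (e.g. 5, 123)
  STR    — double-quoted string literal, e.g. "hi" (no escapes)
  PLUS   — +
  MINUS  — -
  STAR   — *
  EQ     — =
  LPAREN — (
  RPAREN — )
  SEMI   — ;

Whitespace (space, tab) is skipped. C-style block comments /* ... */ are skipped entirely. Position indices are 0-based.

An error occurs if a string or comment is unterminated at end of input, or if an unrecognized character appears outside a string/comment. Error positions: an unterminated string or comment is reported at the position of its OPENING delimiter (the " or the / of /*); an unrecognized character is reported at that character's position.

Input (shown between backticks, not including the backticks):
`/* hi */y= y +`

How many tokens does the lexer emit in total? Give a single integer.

Answer: 4

Derivation:
pos=0: enter COMMENT mode (saw '/*')
exit COMMENT mode (now at pos=8)
pos=8: emit ID 'y' (now at pos=9)
pos=9: emit EQ '='
pos=11: emit ID 'y' (now at pos=12)
pos=13: emit PLUS '+'
DONE. 4 tokens: [ID, EQ, ID, PLUS]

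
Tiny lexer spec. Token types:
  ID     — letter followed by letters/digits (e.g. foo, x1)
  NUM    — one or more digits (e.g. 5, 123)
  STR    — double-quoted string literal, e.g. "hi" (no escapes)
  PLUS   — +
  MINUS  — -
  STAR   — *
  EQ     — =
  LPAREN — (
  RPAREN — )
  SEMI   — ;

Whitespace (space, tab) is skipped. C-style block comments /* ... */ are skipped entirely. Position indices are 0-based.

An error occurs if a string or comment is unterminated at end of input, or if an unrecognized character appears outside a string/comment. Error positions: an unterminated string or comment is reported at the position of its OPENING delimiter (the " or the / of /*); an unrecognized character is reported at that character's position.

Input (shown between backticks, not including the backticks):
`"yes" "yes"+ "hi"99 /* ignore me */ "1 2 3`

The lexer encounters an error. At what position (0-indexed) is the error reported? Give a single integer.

Answer: 36

Derivation:
pos=0: enter STRING mode
pos=0: emit STR "yes" (now at pos=5)
pos=6: enter STRING mode
pos=6: emit STR "yes" (now at pos=11)
pos=11: emit PLUS '+'
pos=13: enter STRING mode
pos=13: emit STR "hi" (now at pos=17)
pos=17: emit NUM '99' (now at pos=19)
pos=20: enter COMMENT mode (saw '/*')
exit COMMENT mode (now at pos=35)
pos=36: enter STRING mode
pos=36: ERROR — unterminated string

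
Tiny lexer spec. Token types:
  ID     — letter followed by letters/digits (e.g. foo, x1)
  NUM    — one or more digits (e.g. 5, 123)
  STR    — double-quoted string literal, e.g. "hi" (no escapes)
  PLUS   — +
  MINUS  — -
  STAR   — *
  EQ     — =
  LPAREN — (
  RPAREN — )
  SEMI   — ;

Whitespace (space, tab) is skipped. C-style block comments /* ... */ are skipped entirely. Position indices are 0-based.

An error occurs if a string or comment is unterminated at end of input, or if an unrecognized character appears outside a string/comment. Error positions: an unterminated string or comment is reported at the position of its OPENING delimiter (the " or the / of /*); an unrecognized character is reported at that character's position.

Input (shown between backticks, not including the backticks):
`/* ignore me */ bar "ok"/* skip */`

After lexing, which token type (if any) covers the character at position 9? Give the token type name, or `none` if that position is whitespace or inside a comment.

pos=0: enter COMMENT mode (saw '/*')
exit COMMENT mode (now at pos=15)
pos=16: emit ID 'bar' (now at pos=19)
pos=20: enter STRING mode
pos=20: emit STR "ok" (now at pos=24)
pos=24: enter COMMENT mode (saw '/*')
exit COMMENT mode (now at pos=34)
DONE. 2 tokens: [ID, STR]
Position 9: char is ' ' -> none

Answer: none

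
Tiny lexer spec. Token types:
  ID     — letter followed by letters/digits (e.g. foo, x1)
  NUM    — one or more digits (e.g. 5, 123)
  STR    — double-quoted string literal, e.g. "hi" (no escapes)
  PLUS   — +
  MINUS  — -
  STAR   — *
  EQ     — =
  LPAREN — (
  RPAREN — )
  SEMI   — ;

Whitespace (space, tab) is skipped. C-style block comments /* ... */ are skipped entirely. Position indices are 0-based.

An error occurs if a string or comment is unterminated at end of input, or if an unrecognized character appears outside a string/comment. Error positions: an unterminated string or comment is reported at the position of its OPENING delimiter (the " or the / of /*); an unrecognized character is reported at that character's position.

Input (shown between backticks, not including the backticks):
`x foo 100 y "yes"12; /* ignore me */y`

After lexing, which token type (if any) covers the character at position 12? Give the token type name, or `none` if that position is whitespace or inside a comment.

pos=0: emit ID 'x' (now at pos=1)
pos=2: emit ID 'foo' (now at pos=5)
pos=6: emit NUM '100' (now at pos=9)
pos=10: emit ID 'y' (now at pos=11)
pos=12: enter STRING mode
pos=12: emit STR "yes" (now at pos=17)
pos=17: emit NUM '12' (now at pos=19)
pos=19: emit SEMI ';'
pos=21: enter COMMENT mode (saw '/*')
exit COMMENT mode (now at pos=36)
pos=36: emit ID 'y' (now at pos=37)
DONE. 8 tokens: [ID, ID, NUM, ID, STR, NUM, SEMI, ID]
Position 12: char is '"' -> STR

Answer: STR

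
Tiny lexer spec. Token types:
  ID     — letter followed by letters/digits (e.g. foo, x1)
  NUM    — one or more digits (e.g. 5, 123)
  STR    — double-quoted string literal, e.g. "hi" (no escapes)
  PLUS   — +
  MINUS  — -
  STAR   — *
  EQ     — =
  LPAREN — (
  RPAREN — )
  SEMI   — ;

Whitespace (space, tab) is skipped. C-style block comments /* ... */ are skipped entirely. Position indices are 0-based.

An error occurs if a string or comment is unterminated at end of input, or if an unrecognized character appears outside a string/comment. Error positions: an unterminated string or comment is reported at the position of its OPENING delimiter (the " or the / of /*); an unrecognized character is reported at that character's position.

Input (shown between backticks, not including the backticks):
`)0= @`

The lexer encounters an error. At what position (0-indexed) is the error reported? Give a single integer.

pos=0: emit RPAREN ')'
pos=1: emit NUM '0' (now at pos=2)
pos=2: emit EQ '='
pos=4: ERROR — unrecognized char '@'

Answer: 4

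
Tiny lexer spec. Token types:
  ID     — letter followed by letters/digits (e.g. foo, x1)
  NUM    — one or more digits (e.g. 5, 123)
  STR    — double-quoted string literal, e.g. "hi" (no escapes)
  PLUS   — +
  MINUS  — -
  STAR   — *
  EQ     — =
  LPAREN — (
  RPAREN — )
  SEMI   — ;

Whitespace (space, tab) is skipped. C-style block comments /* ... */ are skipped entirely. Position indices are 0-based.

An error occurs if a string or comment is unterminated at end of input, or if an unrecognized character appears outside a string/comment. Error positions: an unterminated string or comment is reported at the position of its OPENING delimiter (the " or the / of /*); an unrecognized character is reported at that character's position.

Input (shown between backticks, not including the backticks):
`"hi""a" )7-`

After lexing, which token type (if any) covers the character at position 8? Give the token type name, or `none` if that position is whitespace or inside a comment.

Answer: RPAREN

Derivation:
pos=0: enter STRING mode
pos=0: emit STR "hi" (now at pos=4)
pos=4: enter STRING mode
pos=4: emit STR "a" (now at pos=7)
pos=8: emit RPAREN ')'
pos=9: emit NUM '7' (now at pos=10)
pos=10: emit MINUS '-'
DONE. 5 tokens: [STR, STR, RPAREN, NUM, MINUS]
Position 8: char is ')' -> RPAREN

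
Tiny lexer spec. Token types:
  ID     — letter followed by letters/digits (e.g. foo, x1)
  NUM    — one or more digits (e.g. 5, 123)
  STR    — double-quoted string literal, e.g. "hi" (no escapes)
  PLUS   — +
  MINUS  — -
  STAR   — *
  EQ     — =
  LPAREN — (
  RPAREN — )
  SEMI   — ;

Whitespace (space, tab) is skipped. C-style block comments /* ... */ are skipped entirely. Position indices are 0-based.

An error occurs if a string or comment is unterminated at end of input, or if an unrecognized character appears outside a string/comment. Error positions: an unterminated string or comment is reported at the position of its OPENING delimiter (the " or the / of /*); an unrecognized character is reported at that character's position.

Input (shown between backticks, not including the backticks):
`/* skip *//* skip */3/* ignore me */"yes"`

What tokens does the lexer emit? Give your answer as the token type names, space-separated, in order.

Answer: NUM STR

Derivation:
pos=0: enter COMMENT mode (saw '/*')
exit COMMENT mode (now at pos=10)
pos=10: enter COMMENT mode (saw '/*')
exit COMMENT mode (now at pos=20)
pos=20: emit NUM '3' (now at pos=21)
pos=21: enter COMMENT mode (saw '/*')
exit COMMENT mode (now at pos=36)
pos=36: enter STRING mode
pos=36: emit STR "yes" (now at pos=41)
DONE. 2 tokens: [NUM, STR]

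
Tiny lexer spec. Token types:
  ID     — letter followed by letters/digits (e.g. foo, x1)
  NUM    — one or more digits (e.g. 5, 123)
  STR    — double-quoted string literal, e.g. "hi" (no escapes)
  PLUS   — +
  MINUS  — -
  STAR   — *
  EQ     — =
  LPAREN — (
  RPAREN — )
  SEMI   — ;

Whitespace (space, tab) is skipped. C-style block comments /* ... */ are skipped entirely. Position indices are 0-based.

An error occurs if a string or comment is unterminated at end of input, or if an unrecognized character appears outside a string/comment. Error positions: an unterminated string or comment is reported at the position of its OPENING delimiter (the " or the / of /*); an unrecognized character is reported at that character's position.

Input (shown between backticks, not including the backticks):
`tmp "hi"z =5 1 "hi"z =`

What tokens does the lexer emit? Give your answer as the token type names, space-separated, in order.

pos=0: emit ID 'tmp' (now at pos=3)
pos=4: enter STRING mode
pos=4: emit STR "hi" (now at pos=8)
pos=8: emit ID 'z' (now at pos=9)
pos=10: emit EQ '='
pos=11: emit NUM '5' (now at pos=12)
pos=13: emit NUM '1' (now at pos=14)
pos=15: enter STRING mode
pos=15: emit STR "hi" (now at pos=19)
pos=19: emit ID 'z' (now at pos=20)
pos=21: emit EQ '='
DONE. 9 tokens: [ID, STR, ID, EQ, NUM, NUM, STR, ID, EQ]

Answer: ID STR ID EQ NUM NUM STR ID EQ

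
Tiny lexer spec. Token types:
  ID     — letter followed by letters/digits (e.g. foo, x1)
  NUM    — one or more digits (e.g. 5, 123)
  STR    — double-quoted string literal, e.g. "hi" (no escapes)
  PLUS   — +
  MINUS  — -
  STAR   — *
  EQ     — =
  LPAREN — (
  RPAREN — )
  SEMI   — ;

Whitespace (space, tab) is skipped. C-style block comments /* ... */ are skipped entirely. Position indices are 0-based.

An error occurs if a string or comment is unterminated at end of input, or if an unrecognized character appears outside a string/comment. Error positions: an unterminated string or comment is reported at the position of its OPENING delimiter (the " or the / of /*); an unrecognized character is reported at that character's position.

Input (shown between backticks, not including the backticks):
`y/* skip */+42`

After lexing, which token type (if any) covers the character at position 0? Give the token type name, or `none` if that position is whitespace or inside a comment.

Answer: ID

Derivation:
pos=0: emit ID 'y' (now at pos=1)
pos=1: enter COMMENT mode (saw '/*')
exit COMMENT mode (now at pos=11)
pos=11: emit PLUS '+'
pos=12: emit NUM '42' (now at pos=14)
DONE. 3 tokens: [ID, PLUS, NUM]
Position 0: char is 'y' -> ID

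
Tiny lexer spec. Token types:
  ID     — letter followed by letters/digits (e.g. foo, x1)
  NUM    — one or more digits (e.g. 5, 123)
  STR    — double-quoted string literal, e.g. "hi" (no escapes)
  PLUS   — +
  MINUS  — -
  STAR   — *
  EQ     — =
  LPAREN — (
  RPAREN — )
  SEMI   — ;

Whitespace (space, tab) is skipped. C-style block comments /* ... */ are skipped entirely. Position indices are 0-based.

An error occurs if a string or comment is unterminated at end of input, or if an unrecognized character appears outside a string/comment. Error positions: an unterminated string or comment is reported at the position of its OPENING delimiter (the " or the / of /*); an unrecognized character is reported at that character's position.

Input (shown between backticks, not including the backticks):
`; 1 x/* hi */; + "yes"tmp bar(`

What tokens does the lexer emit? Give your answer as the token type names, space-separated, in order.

pos=0: emit SEMI ';'
pos=2: emit NUM '1' (now at pos=3)
pos=4: emit ID 'x' (now at pos=5)
pos=5: enter COMMENT mode (saw '/*')
exit COMMENT mode (now at pos=13)
pos=13: emit SEMI ';'
pos=15: emit PLUS '+'
pos=17: enter STRING mode
pos=17: emit STR "yes" (now at pos=22)
pos=22: emit ID 'tmp' (now at pos=25)
pos=26: emit ID 'bar' (now at pos=29)
pos=29: emit LPAREN '('
DONE. 9 tokens: [SEMI, NUM, ID, SEMI, PLUS, STR, ID, ID, LPAREN]

Answer: SEMI NUM ID SEMI PLUS STR ID ID LPAREN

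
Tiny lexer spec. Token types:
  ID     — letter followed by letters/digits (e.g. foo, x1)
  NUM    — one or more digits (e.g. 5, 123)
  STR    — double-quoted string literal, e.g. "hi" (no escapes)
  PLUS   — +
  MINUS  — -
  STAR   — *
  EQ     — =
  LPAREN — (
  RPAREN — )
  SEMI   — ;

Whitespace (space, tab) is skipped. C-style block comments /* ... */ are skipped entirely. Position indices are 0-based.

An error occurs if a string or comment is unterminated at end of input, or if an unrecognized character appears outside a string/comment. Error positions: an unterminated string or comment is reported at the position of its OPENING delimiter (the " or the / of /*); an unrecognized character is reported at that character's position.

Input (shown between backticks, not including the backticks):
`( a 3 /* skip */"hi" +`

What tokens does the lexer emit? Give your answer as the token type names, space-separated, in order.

pos=0: emit LPAREN '('
pos=2: emit ID 'a' (now at pos=3)
pos=4: emit NUM '3' (now at pos=5)
pos=6: enter COMMENT mode (saw '/*')
exit COMMENT mode (now at pos=16)
pos=16: enter STRING mode
pos=16: emit STR "hi" (now at pos=20)
pos=21: emit PLUS '+'
DONE. 5 tokens: [LPAREN, ID, NUM, STR, PLUS]

Answer: LPAREN ID NUM STR PLUS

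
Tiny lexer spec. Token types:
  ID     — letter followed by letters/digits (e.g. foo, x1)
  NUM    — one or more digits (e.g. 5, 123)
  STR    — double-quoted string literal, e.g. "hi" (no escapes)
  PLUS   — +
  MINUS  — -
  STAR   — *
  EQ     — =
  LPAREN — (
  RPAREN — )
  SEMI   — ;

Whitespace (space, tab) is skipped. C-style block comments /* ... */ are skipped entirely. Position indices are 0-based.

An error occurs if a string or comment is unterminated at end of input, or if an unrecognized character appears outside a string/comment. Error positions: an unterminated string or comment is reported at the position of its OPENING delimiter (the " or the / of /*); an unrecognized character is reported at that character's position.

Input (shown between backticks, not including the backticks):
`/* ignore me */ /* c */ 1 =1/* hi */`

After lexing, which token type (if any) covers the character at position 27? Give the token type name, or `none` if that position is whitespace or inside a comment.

pos=0: enter COMMENT mode (saw '/*')
exit COMMENT mode (now at pos=15)
pos=16: enter COMMENT mode (saw '/*')
exit COMMENT mode (now at pos=23)
pos=24: emit NUM '1' (now at pos=25)
pos=26: emit EQ '='
pos=27: emit NUM '1' (now at pos=28)
pos=28: enter COMMENT mode (saw '/*')
exit COMMENT mode (now at pos=36)
DONE. 3 tokens: [NUM, EQ, NUM]
Position 27: char is '1' -> NUM

Answer: NUM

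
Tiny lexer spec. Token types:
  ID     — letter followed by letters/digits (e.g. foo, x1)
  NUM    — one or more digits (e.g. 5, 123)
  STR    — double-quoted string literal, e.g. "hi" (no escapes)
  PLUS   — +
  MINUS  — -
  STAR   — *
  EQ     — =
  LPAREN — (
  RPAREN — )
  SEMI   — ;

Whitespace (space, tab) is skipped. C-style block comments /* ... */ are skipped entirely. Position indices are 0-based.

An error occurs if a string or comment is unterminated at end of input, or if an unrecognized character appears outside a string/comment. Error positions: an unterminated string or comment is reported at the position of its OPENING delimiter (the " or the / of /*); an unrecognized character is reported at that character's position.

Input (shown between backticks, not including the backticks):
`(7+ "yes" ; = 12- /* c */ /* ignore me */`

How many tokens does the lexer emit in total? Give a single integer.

pos=0: emit LPAREN '('
pos=1: emit NUM '7' (now at pos=2)
pos=2: emit PLUS '+'
pos=4: enter STRING mode
pos=4: emit STR "yes" (now at pos=9)
pos=10: emit SEMI ';'
pos=12: emit EQ '='
pos=14: emit NUM '12' (now at pos=16)
pos=16: emit MINUS '-'
pos=18: enter COMMENT mode (saw '/*')
exit COMMENT mode (now at pos=25)
pos=26: enter COMMENT mode (saw '/*')
exit COMMENT mode (now at pos=41)
DONE. 8 tokens: [LPAREN, NUM, PLUS, STR, SEMI, EQ, NUM, MINUS]

Answer: 8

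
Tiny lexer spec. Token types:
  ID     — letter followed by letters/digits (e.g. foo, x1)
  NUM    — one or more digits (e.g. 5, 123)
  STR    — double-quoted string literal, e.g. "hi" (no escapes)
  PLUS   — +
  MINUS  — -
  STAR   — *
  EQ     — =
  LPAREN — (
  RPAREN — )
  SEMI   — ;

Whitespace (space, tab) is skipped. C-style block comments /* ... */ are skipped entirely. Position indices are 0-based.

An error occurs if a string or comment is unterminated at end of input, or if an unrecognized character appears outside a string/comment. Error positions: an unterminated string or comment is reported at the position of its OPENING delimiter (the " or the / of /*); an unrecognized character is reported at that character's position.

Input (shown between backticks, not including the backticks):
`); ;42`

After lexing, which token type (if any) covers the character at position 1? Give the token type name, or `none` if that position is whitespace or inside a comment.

pos=0: emit RPAREN ')'
pos=1: emit SEMI ';'
pos=3: emit SEMI ';'
pos=4: emit NUM '42' (now at pos=6)
DONE. 4 tokens: [RPAREN, SEMI, SEMI, NUM]
Position 1: char is ';' -> SEMI

Answer: SEMI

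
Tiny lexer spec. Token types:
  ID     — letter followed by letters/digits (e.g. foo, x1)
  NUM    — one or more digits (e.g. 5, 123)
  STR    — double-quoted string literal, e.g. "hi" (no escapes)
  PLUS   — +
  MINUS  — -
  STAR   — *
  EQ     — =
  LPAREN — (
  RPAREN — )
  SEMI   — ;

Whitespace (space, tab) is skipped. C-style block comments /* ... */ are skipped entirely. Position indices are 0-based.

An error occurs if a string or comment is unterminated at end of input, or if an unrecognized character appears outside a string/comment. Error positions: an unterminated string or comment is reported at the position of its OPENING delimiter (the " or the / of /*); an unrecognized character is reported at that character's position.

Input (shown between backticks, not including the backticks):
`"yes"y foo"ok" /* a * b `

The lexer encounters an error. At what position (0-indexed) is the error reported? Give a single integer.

pos=0: enter STRING mode
pos=0: emit STR "yes" (now at pos=5)
pos=5: emit ID 'y' (now at pos=6)
pos=7: emit ID 'foo' (now at pos=10)
pos=10: enter STRING mode
pos=10: emit STR "ok" (now at pos=14)
pos=15: enter COMMENT mode (saw '/*')
pos=15: ERROR — unterminated comment (reached EOF)

Answer: 15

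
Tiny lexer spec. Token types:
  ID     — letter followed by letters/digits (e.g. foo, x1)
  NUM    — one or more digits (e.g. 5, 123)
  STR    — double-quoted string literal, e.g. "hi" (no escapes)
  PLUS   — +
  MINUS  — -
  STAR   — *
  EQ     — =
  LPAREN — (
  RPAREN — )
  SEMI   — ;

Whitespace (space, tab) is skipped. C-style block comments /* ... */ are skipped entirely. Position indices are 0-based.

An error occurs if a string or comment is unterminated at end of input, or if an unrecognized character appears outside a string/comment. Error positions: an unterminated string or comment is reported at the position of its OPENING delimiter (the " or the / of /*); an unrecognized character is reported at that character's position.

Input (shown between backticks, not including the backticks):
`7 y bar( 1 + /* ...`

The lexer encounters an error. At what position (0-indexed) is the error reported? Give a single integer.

Answer: 13

Derivation:
pos=0: emit NUM '7' (now at pos=1)
pos=2: emit ID 'y' (now at pos=3)
pos=4: emit ID 'bar' (now at pos=7)
pos=7: emit LPAREN '('
pos=9: emit NUM '1' (now at pos=10)
pos=11: emit PLUS '+'
pos=13: enter COMMENT mode (saw '/*')
pos=13: ERROR — unterminated comment (reached EOF)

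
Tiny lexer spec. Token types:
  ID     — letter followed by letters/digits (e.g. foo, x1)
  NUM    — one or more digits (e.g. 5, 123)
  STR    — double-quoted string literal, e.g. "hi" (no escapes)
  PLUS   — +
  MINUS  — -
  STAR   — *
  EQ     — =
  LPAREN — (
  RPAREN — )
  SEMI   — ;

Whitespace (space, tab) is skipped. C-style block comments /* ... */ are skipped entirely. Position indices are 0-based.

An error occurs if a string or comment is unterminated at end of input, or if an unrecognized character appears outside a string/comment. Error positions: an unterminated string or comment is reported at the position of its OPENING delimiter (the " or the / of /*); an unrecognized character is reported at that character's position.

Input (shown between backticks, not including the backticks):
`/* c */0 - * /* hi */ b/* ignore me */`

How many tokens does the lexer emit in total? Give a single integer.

Answer: 4

Derivation:
pos=0: enter COMMENT mode (saw '/*')
exit COMMENT mode (now at pos=7)
pos=7: emit NUM '0' (now at pos=8)
pos=9: emit MINUS '-'
pos=11: emit STAR '*'
pos=13: enter COMMENT mode (saw '/*')
exit COMMENT mode (now at pos=21)
pos=22: emit ID 'b' (now at pos=23)
pos=23: enter COMMENT mode (saw '/*')
exit COMMENT mode (now at pos=38)
DONE. 4 tokens: [NUM, MINUS, STAR, ID]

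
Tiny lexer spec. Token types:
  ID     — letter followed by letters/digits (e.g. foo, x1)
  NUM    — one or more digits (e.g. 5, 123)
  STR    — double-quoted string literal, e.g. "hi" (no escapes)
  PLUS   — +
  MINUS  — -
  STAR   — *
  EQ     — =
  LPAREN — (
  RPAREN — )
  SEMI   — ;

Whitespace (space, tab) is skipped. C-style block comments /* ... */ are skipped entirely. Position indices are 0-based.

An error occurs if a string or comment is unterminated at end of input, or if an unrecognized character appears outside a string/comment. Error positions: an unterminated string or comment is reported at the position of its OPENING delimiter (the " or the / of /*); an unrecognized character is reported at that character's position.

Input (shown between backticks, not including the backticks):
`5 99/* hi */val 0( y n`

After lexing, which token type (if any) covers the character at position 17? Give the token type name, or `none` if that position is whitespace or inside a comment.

pos=0: emit NUM '5' (now at pos=1)
pos=2: emit NUM '99' (now at pos=4)
pos=4: enter COMMENT mode (saw '/*')
exit COMMENT mode (now at pos=12)
pos=12: emit ID 'val' (now at pos=15)
pos=16: emit NUM '0' (now at pos=17)
pos=17: emit LPAREN '('
pos=19: emit ID 'y' (now at pos=20)
pos=21: emit ID 'n' (now at pos=22)
DONE. 7 tokens: [NUM, NUM, ID, NUM, LPAREN, ID, ID]
Position 17: char is '(' -> LPAREN

Answer: LPAREN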